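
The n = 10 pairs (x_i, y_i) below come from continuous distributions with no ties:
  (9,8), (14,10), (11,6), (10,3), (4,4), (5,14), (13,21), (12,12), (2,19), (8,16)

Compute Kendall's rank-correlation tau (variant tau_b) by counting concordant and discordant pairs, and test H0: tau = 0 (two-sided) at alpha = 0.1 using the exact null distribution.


Step 1: Enumerate the 45 unordered pairs (i,j) with i<j and classify each by sign(x_j-x_i) * sign(y_j-y_i).
  (1,2):dx=+5,dy=+2->C; (1,3):dx=+2,dy=-2->D; (1,4):dx=+1,dy=-5->D; (1,5):dx=-5,dy=-4->C
  (1,6):dx=-4,dy=+6->D; (1,7):dx=+4,dy=+13->C; (1,8):dx=+3,dy=+4->C; (1,9):dx=-7,dy=+11->D
  (1,10):dx=-1,dy=+8->D; (2,3):dx=-3,dy=-4->C; (2,4):dx=-4,dy=-7->C; (2,5):dx=-10,dy=-6->C
  (2,6):dx=-9,dy=+4->D; (2,7):dx=-1,dy=+11->D; (2,8):dx=-2,dy=+2->D; (2,9):dx=-12,dy=+9->D
  (2,10):dx=-6,dy=+6->D; (3,4):dx=-1,dy=-3->C; (3,5):dx=-7,dy=-2->C; (3,6):dx=-6,dy=+8->D
  (3,7):dx=+2,dy=+15->C; (3,8):dx=+1,dy=+6->C; (3,9):dx=-9,dy=+13->D; (3,10):dx=-3,dy=+10->D
  (4,5):dx=-6,dy=+1->D; (4,6):dx=-5,dy=+11->D; (4,7):dx=+3,dy=+18->C; (4,8):dx=+2,dy=+9->C
  (4,9):dx=-8,dy=+16->D; (4,10):dx=-2,dy=+13->D; (5,6):dx=+1,dy=+10->C; (5,7):dx=+9,dy=+17->C
  (5,8):dx=+8,dy=+8->C; (5,9):dx=-2,dy=+15->D; (5,10):dx=+4,dy=+12->C; (6,7):dx=+8,dy=+7->C
  (6,8):dx=+7,dy=-2->D; (6,9):dx=-3,dy=+5->D; (6,10):dx=+3,dy=+2->C; (7,8):dx=-1,dy=-9->C
  (7,9):dx=-11,dy=-2->C; (7,10):dx=-5,dy=-5->C; (8,9):dx=-10,dy=+7->D; (8,10):dx=-4,dy=+4->D
  (9,10):dx=+6,dy=-3->D
Step 2: C = 22, D = 23, total pairs = 45.
Step 3: tau = (C - D)/(n(n-1)/2) = (22 - 23)/45 = -0.022222.
Step 4: Exact two-sided p-value (enumerate n! = 3628800 permutations of y under H0): p = 1.000000.
Step 5: alpha = 0.1. fail to reject H0.

tau_b = -0.0222 (C=22, D=23), p = 1.000000, fail to reject H0.


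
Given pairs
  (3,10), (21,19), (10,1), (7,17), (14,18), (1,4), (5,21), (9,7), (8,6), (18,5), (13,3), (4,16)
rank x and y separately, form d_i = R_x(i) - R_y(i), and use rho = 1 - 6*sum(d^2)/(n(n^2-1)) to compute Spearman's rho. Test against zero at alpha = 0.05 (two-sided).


Step 1: Rank x and y separately (midranks; no ties here).
rank(x): 3->2, 21->12, 10->8, 7->5, 14->10, 1->1, 5->4, 9->7, 8->6, 18->11, 13->9, 4->3
rank(y): 10->7, 19->11, 1->1, 17->9, 18->10, 4->3, 21->12, 7->6, 6->5, 5->4, 3->2, 16->8
Step 2: d_i = R_x(i) - R_y(i); compute d_i^2.
  (2-7)^2=25, (12-11)^2=1, (8-1)^2=49, (5-9)^2=16, (10-10)^2=0, (1-3)^2=4, (4-12)^2=64, (7-6)^2=1, (6-5)^2=1, (11-4)^2=49, (9-2)^2=49, (3-8)^2=25
sum(d^2) = 284.
Step 3: rho = 1 - 6*284 / (12*(12^2 - 1)) = 1 - 1704/1716 = 0.006993.
Step 4: Under H0, t = rho * sqrt((n-2)/(1-rho^2)) = 0.0221 ~ t(10).
Step 5: Two-sided p-value from the t-distribution with 10 df = 0.982792.
Step 6: alpha = 0.05. fail to reject H0.

rho = 0.0070, p = 0.982792, fail to reject H0 at alpha = 0.05.


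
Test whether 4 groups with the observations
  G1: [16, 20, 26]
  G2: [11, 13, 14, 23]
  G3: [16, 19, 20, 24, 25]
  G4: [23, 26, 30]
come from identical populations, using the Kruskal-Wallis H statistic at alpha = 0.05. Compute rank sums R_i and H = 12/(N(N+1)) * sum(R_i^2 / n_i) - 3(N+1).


Step 1: Combine all N = 15 observations and assign midranks.
sorted (value, group, rank): (11,G2,1), (13,G2,2), (14,G2,3), (16,G1,4.5), (16,G3,4.5), (19,G3,6), (20,G1,7.5), (20,G3,7.5), (23,G2,9.5), (23,G4,9.5), (24,G3,11), (25,G3,12), (26,G1,13.5), (26,G4,13.5), (30,G4,15)
Step 2: Sum ranks within each group.
R_1 = 25.5 (n_1 = 3)
R_2 = 15.5 (n_2 = 4)
R_3 = 41 (n_3 = 5)
R_4 = 38 (n_4 = 3)
Step 3: H = 12/(N(N+1)) * sum(R_i^2/n_i) - 3(N+1)
     = 12/(15*16) * (25.5^2/3 + 15.5^2/4 + 41^2/5 + 38^2/3) - 3*16
     = 0.050000 * 1094.35 - 48
     = 6.717292.
Step 4: Ties present; correction factor C = 1 - 24/(15^3 - 15) = 0.992857. Corrected H = 6.717292 / 0.992857 = 6.765618.
Step 5: Under H0, H ~ chi^2(3); p-value = 0.079756.
Step 6: alpha = 0.05. fail to reject H0.

H = 6.7656, df = 3, p = 0.079756, fail to reject H0.


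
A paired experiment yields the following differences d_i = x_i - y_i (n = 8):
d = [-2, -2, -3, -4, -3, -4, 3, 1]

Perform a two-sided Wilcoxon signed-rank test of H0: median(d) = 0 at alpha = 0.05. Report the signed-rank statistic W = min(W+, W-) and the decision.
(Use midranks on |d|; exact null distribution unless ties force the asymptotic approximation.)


Step 1: Drop any zero differences (none here) and take |d_i|.
|d| = [2, 2, 3, 4, 3, 4, 3, 1]
Step 2: Midrank |d_i| (ties get averaged ranks).
ranks: |2|->2.5, |2|->2.5, |3|->5, |4|->7.5, |3|->5, |4|->7.5, |3|->5, |1|->1
Step 3: Attach original signs; sum ranks with positive sign and with negative sign.
W+ = 5 + 1 = 6
W- = 2.5 + 2.5 + 5 + 7.5 + 5 + 7.5 = 30
(Check: W+ + W- = 36 should equal n(n+1)/2 = 36.)
Step 4: Test statistic W = min(W+, W-) = 6.
Step 5: Ties in |d|, so use the tie-corrected normal approximation.
        E[W] = n(n+1)/4 = 8*9/4 = 18.
        Tie groups: |d|=2 (t=2), |d|=3 (t=3), |d|=4 (t=2); sum(t^3 - t) = 36.
        Var[W] = n(n+1)(2n+1)/24 - sum(t^3-t)/48 = 1224/24 - 36/48 = 50.25.
        z = (W - E[W]) / sqrt(Var[W]) = (6 - 18) / 7.0887 = -1.6928.
        Two-sided p = 2*Phi(z) = 0.090488.
Step 6: alpha = 0.05. fail to reject H0.

W+ = 6, W- = 30, W = min = 6, p = 0.090488, fail to reject H0.


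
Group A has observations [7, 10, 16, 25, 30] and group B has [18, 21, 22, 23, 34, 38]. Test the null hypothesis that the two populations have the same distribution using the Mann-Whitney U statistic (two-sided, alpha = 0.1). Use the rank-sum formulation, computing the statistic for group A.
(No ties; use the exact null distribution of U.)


Step 1: Combine and sort all 11 observations; assign midranks.
sorted (value, group): (7,X), (10,X), (16,X), (18,Y), (21,Y), (22,Y), (23,Y), (25,X), (30,X), (34,Y), (38,Y)
ranks: 7->1, 10->2, 16->3, 18->4, 21->5, 22->6, 23->7, 25->8, 30->9, 34->10, 38->11
Step 2: Rank sum for X: R1 = 1 + 2 + 3 + 8 + 9 = 23.
Step 3: U_X = R1 - n1(n1+1)/2 = 23 - 5*6/2 = 23 - 15 = 8.
       U_Y = n1*n2 - U_X = 30 - 8 = 22.
Step 4: No ties, so the exact null distribution of U (based on enumerating the C(11,5) = 462 equally likely rank assignments) gives the two-sided p-value.
Step 5: p-value = 0.246753; compare to alpha = 0.1. fail to reject H0.

U_X = 8, p = 0.246753, fail to reject H0 at alpha = 0.1.


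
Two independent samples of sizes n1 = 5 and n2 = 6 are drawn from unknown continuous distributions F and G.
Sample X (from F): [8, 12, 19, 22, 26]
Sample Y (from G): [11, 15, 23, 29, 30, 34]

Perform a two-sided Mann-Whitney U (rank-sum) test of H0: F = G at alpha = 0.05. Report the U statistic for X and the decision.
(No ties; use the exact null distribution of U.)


Step 1: Combine and sort all 11 observations; assign midranks.
sorted (value, group): (8,X), (11,Y), (12,X), (15,Y), (19,X), (22,X), (23,Y), (26,X), (29,Y), (30,Y), (34,Y)
ranks: 8->1, 11->2, 12->3, 15->4, 19->5, 22->6, 23->7, 26->8, 29->9, 30->10, 34->11
Step 2: Rank sum for X: R1 = 1 + 3 + 5 + 6 + 8 = 23.
Step 3: U_X = R1 - n1(n1+1)/2 = 23 - 5*6/2 = 23 - 15 = 8.
       U_Y = n1*n2 - U_X = 30 - 8 = 22.
Step 4: No ties, so the exact null distribution of U (based on enumerating the C(11,5) = 462 equally likely rank assignments) gives the two-sided p-value.
Step 5: p-value = 0.246753; compare to alpha = 0.05. fail to reject H0.

U_X = 8, p = 0.246753, fail to reject H0 at alpha = 0.05.


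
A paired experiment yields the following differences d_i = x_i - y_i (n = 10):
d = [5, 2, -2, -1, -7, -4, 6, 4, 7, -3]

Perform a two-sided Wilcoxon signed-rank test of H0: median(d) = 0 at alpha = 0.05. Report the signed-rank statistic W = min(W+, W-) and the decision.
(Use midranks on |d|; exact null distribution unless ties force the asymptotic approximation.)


Step 1: Drop any zero differences (none here) and take |d_i|.
|d| = [5, 2, 2, 1, 7, 4, 6, 4, 7, 3]
Step 2: Midrank |d_i| (ties get averaged ranks).
ranks: |5|->7, |2|->2.5, |2|->2.5, |1|->1, |7|->9.5, |4|->5.5, |6|->8, |4|->5.5, |7|->9.5, |3|->4
Step 3: Attach original signs; sum ranks with positive sign and with negative sign.
W+ = 7 + 2.5 + 8 + 5.5 + 9.5 = 32.5
W- = 2.5 + 1 + 9.5 + 5.5 + 4 = 22.5
(Check: W+ + W- = 55 should equal n(n+1)/2 = 55.)
Step 4: Test statistic W = min(W+, W-) = 22.5.
Step 5: Ties in |d|, so use the tie-corrected normal approximation.
        E[W] = n(n+1)/4 = 10*11/4 = 27.5.
        Tie groups: |d|=2 (t=2), |d|=4 (t=2), |d|=7 (t=2); sum(t^3 - t) = 18.
        Var[W] = n(n+1)(2n+1)/24 - sum(t^3-t)/48 = 2310/24 - 18/48 = 95.875.
        z = (W - E[W]) / sqrt(Var[W]) = (22.5 - 27.5) / 9.7916 = -0.5106.
        Two-sided p = 2*Phi(z) = 0.609601.
Step 6: alpha = 0.05. fail to reject H0.

W+ = 32.5, W- = 22.5, W = min = 22.5, p = 0.609601, fail to reject H0.


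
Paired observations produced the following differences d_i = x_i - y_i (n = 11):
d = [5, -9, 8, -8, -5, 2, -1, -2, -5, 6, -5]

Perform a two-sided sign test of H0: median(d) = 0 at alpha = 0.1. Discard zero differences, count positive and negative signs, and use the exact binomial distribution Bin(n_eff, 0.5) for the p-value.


Step 1: Discard zero differences. Original n = 11; n_eff = number of nonzero differences = 11.
Nonzero differences (with sign): +5, -9, +8, -8, -5, +2, -1, -2, -5, +6, -5
Step 2: Count signs: positive = 4, negative = 7.
Step 3: Under H0: P(positive) = 0.5, so the number of positives S ~ Bin(11, 0.5).
Step 4: Two-sided exact p-value = sum of Bin(11,0.5) probabilities at or below the observed probability = 0.548828.
Step 5: alpha = 0.1. fail to reject H0.

n_eff = 11, pos = 4, neg = 7, p = 0.548828, fail to reject H0.


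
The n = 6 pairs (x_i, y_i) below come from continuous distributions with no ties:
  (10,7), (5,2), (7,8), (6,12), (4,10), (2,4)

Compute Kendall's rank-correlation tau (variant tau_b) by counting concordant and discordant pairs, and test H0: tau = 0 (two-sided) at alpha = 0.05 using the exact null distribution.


Step 1: Enumerate the 15 unordered pairs (i,j) with i<j and classify each by sign(x_j-x_i) * sign(y_j-y_i).
  (1,2):dx=-5,dy=-5->C; (1,3):dx=-3,dy=+1->D; (1,4):dx=-4,dy=+5->D; (1,5):dx=-6,dy=+3->D
  (1,6):dx=-8,dy=-3->C; (2,3):dx=+2,dy=+6->C; (2,4):dx=+1,dy=+10->C; (2,5):dx=-1,dy=+8->D
  (2,6):dx=-3,dy=+2->D; (3,4):dx=-1,dy=+4->D; (3,5):dx=-3,dy=+2->D; (3,6):dx=-5,dy=-4->C
  (4,5):dx=-2,dy=-2->C; (4,6):dx=-4,dy=-8->C; (5,6):dx=-2,dy=-6->C
Step 2: C = 8, D = 7, total pairs = 15.
Step 3: tau = (C - D)/(n(n-1)/2) = (8 - 7)/15 = 0.066667.
Step 4: Exact two-sided p-value (enumerate n! = 720 permutations of y under H0): p = 1.000000.
Step 5: alpha = 0.05. fail to reject H0.

tau_b = 0.0667 (C=8, D=7), p = 1.000000, fail to reject H0.


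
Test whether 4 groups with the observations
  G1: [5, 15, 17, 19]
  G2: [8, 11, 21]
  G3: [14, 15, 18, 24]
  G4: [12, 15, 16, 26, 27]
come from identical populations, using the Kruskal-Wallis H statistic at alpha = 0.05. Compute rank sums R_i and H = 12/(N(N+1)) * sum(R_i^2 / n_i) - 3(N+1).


Step 1: Combine all N = 16 observations and assign midranks.
sorted (value, group, rank): (5,G1,1), (8,G2,2), (11,G2,3), (12,G4,4), (14,G3,5), (15,G1,7), (15,G3,7), (15,G4,7), (16,G4,9), (17,G1,10), (18,G3,11), (19,G1,12), (21,G2,13), (24,G3,14), (26,G4,15), (27,G4,16)
Step 2: Sum ranks within each group.
R_1 = 30 (n_1 = 4)
R_2 = 18 (n_2 = 3)
R_3 = 37 (n_3 = 4)
R_4 = 51 (n_4 = 5)
Step 3: H = 12/(N(N+1)) * sum(R_i^2/n_i) - 3(N+1)
     = 12/(16*17) * (30^2/4 + 18^2/3 + 37^2/4 + 51^2/5) - 3*17
     = 0.044118 * 1195.45 - 51
     = 1.740441.
Step 4: Ties present; correction factor C = 1 - 24/(16^3 - 16) = 0.994118. Corrected H = 1.740441 / 0.994118 = 1.750740.
Step 5: Under H0, H ~ chi^2(3); p-value = 0.625713.
Step 6: alpha = 0.05. fail to reject H0.

H = 1.7507, df = 3, p = 0.625713, fail to reject H0.


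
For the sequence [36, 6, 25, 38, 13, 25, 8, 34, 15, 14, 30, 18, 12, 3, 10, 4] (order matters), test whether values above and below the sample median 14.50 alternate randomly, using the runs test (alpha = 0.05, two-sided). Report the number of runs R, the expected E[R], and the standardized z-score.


Step 1: Compute median = 14.50; label A = above, B = below.
Labels in order: ABAABABAABAABBBB  (n_A = 8, n_B = 8)
Step 2: Count runs R = 10.
Step 3: Under H0 (random ordering), E[R] = 2*n_A*n_B/(n_A+n_B) + 1 = 2*8*8/16 + 1 = 9.0000.
        Var[R] = 2*n_A*n_B*(2*n_A*n_B - n_A - n_B) / ((n_A+n_B)^2 * (n_A+n_B-1)) = 14336/3840 = 3.7333.
        SD[R] = 1.9322.
Step 4: Continuity-corrected z = (R - 0.5 - E[R]) / SD[R] = (10 - 0.5 - 9.0000) / 1.9322 = 0.2588.
Step 5: Two-sided p-value via normal approximation = 2*(1 - Phi(|z|)) = 0.795809.
Step 6: alpha = 0.05. fail to reject H0.

R = 10, z = 0.2588, p = 0.795809, fail to reject H0.


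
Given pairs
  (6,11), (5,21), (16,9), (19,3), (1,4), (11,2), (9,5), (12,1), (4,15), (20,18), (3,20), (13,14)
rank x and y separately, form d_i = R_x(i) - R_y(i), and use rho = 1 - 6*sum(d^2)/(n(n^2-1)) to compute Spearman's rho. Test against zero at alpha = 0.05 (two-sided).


Step 1: Rank x and y separately (midranks; no ties here).
rank(x): 6->5, 5->4, 16->10, 19->11, 1->1, 11->7, 9->6, 12->8, 4->3, 20->12, 3->2, 13->9
rank(y): 11->7, 21->12, 9->6, 3->3, 4->4, 2->2, 5->5, 1->1, 15->9, 18->10, 20->11, 14->8
Step 2: d_i = R_x(i) - R_y(i); compute d_i^2.
  (5-7)^2=4, (4-12)^2=64, (10-6)^2=16, (11-3)^2=64, (1-4)^2=9, (7-2)^2=25, (6-5)^2=1, (8-1)^2=49, (3-9)^2=36, (12-10)^2=4, (2-11)^2=81, (9-8)^2=1
sum(d^2) = 354.
Step 3: rho = 1 - 6*354 / (12*(12^2 - 1)) = 1 - 2124/1716 = -0.237762.
Step 4: Under H0, t = rho * sqrt((n-2)/(1-rho^2)) = -0.7741 ~ t(10).
Step 5: Two-sided p-value from the t-distribution with 10 df = 0.456801.
Step 6: alpha = 0.05. fail to reject H0.

rho = -0.2378, p = 0.456801, fail to reject H0 at alpha = 0.05.


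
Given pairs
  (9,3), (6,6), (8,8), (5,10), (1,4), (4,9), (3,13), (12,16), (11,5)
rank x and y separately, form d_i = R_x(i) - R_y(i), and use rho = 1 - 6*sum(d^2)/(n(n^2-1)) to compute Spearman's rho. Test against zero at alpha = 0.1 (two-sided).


Step 1: Rank x and y separately (midranks; no ties here).
rank(x): 9->7, 6->5, 8->6, 5->4, 1->1, 4->3, 3->2, 12->9, 11->8
rank(y): 3->1, 6->4, 8->5, 10->7, 4->2, 9->6, 13->8, 16->9, 5->3
Step 2: d_i = R_x(i) - R_y(i); compute d_i^2.
  (7-1)^2=36, (5-4)^2=1, (6-5)^2=1, (4-7)^2=9, (1-2)^2=1, (3-6)^2=9, (2-8)^2=36, (9-9)^2=0, (8-3)^2=25
sum(d^2) = 118.
Step 3: rho = 1 - 6*118 / (9*(9^2 - 1)) = 1 - 708/720 = 0.016667.
Step 4: Under H0, t = rho * sqrt((n-2)/(1-rho^2)) = 0.0441 ~ t(7).
Step 5: Two-sided p-value from the t-distribution with 7 df = 0.966055.
Step 6: alpha = 0.1. fail to reject H0.

rho = 0.0167, p = 0.966055, fail to reject H0 at alpha = 0.1.


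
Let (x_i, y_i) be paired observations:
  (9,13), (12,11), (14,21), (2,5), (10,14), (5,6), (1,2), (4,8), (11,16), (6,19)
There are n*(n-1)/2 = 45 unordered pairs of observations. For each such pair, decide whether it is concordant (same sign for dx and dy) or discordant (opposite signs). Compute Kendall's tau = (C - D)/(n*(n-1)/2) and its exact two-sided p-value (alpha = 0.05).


Step 1: Enumerate the 45 unordered pairs (i,j) with i<j and classify each by sign(x_j-x_i) * sign(y_j-y_i).
  (1,2):dx=+3,dy=-2->D; (1,3):dx=+5,dy=+8->C; (1,4):dx=-7,dy=-8->C; (1,5):dx=+1,dy=+1->C
  (1,6):dx=-4,dy=-7->C; (1,7):dx=-8,dy=-11->C; (1,8):dx=-5,dy=-5->C; (1,9):dx=+2,dy=+3->C
  (1,10):dx=-3,dy=+6->D; (2,3):dx=+2,dy=+10->C; (2,4):dx=-10,dy=-6->C; (2,5):dx=-2,dy=+3->D
  (2,6):dx=-7,dy=-5->C; (2,7):dx=-11,dy=-9->C; (2,8):dx=-8,dy=-3->C; (2,9):dx=-1,dy=+5->D
  (2,10):dx=-6,dy=+8->D; (3,4):dx=-12,dy=-16->C; (3,5):dx=-4,dy=-7->C; (3,6):dx=-9,dy=-15->C
  (3,7):dx=-13,dy=-19->C; (3,8):dx=-10,dy=-13->C; (3,9):dx=-3,dy=-5->C; (3,10):dx=-8,dy=-2->C
  (4,5):dx=+8,dy=+9->C; (4,6):dx=+3,dy=+1->C; (4,7):dx=-1,dy=-3->C; (4,8):dx=+2,dy=+3->C
  (4,9):dx=+9,dy=+11->C; (4,10):dx=+4,dy=+14->C; (5,6):dx=-5,dy=-8->C; (5,7):dx=-9,dy=-12->C
  (5,8):dx=-6,dy=-6->C; (5,9):dx=+1,dy=+2->C; (5,10):dx=-4,dy=+5->D; (6,7):dx=-4,dy=-4->C
  (6,8):dx=-1,dy=+2->D; (6,9):dx=+6,dy=+10->C; (6,10):dx=+1,dy=+13->C; (7,8):dx=+3,dy=+6->C
  (7,9):dx=+10,dy=+14->C; (7,10):dx=+5,dy=+17->C; (8,9):dx=+7,dy=+8->C; (8,10):dx=+2,dy=+11->C
  (9,10):dx=-5,dy=+3->D
Step 2: C = 37, D = 8, total pairs = 45.
Step 3: tau = (C - D)/(n(n-1)/2) = (37 - 8)/45 = 0.644444.
Step 4: Exact two-sided p-value (enumerate n! = 3628800 permutations of y under H0): p = 0.009148.
Step 5: alpha = 0.05. reject H0.

tau_b = 0.6444 (C=37, D=8), p = 0.009148, reject H0.


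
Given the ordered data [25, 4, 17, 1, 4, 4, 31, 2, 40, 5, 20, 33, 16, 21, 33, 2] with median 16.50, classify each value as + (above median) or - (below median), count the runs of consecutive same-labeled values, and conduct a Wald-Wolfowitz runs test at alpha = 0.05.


Step 1: Compute median = 16.50; label A = above, B = below.
Labels in order: ABABBBABABAABAAB  (n_A = 8, n_B = 8)
Step 2: Count runs R = 12.
Step 3: Under H0 (random ordering), E[R] = 2*n_A*n_B/(n_A+n_B) + 1 = 2*8*8/16 + 1 = 9.0000.
        Var[R] = 2*n_A*n_B*(2*n_A*n_B - n_A - n_B) / ((n_A+n_B)^2 * (n_A+n_B-1)) = 14336/3840 = 3.7333.
        SD[R] = 1.9322.
Step 4: Continuity-corrected z = (R - 0.5 - E[R]) / SD[R] = (12 - 0.5 - 9.0000) / 1.9322 = 1.2939.
Step 5: Two-sided p-value via normal approximation = 2*(1 - Phi(|z|)) = 0.195709.
Step 6: alpha = 0.05. fail to reject H0.

R = 12, z = 1.2939, p = 0.195709, fail to reject H0.


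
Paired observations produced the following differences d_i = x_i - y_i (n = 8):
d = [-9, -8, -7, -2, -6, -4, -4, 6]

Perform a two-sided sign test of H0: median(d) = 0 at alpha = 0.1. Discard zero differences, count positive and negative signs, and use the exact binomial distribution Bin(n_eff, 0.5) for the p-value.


Step 1: Discard zero differences. Original n = 8; n_eff = number of nonzero differences = 8.
Nonzero differences (with sign): -9, -8, -7, -2, -6, -4, -4, +6
Step 2: Count signs: positive = 1, negative = 7.
Step 3: Under H0: P(positive) = 0.5, so the number of positives S ~ Bin(8, 0.5).
Step 4: Two-sided exact p-value = sum of Bin(8,0.5) probabilities at or below the observed probability = 0.070312.
Step 5: alpha = 0.1. reject H0.

n_eff = 8, pos = 1, neg = 7, p = 0.070312, reject H0.


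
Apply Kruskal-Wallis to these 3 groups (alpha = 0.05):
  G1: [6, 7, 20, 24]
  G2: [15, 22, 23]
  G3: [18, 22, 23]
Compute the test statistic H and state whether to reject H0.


Step 1: Combine all N = 10 observations and assign midranks.
sorted (value, group, rank): (6,G1,1), (7,G1,2), (15,G2,3), (18,G3,4), (20,G1,5), (22,G2,6.5), (22,G3,6.5), (23,G2,8.5), (23,G3,8.5), (24,G1,10)
Step 2: Sum ranks within each group.
R_1 = 18 (n_1 = 4)
R_2 = 18 (n_2 = 3)
R_3 = 19 (n_3 = 3)
Step 3: H = 12/(N(N+1)) * sum(R_i^2/n_i) - 3(N+1)
     = 12/(10*11) * (18^2/4 + 18^2/3 + 19^2/3) - 3*11
     = 0.109091 * 309.333 - 33
     = 0.745455.
Step 4: Ties present; correction factor C = 1 - 12/(10^3 - 10) = 0.987879. Corrected H = 0.745455 / 0.987879 = 0.754601.
Step 5: Under H0, H ~ chi^2(2); p-value = 0.685710.
Step 6: alpha = 0.05. fail to reject H0.

H = 0.7546, df = 2, p = 0.685710, fail to reject H0.


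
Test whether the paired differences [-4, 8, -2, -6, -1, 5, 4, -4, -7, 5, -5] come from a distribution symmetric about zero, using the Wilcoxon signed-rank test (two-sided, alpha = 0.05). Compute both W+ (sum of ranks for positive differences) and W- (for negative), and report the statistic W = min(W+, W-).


Step 1: Drop any zero differences (none here) and take |d_i|.
|d| = [4, 8, 2, 6, 1, 5, 4, 4, 7, 5, 5]
Step 2: Midrank |d_i| (ties get averaged ranks).
ranks: |4|->4, |8|->11, |2|->2, |6|->9, |1|->1, |5|->7, |4|->4, |4|->4, |7|->10, |5|->7, |5|->7
Step 3: Attach original signs; sum ranks with positive sign and with negative sign.
W+ = 11 + 7 + 4 + 7 = 29
W- = 4 + 2 + 9 + 1 + 4 + 10 + 7 = 37
(Check: W+ + W- = 66 should equal n(n+1)/2 = 66.)
Step 4: Test statistic W = min(W+, W-) = 29.
Step 5: Ties in |d|, so use the tie-corrected normal approximation.
        E[W] = n(n+1)/4 = 11*12/4 = 33.
        Tie groups: |d|=4 (t=3), |d|=5 (t=3); sum(t^3 - t) = 48.
        Var[W] = n(n+1)(2n+1)/24 - sum(t^3-t)/48 = 3036/24 - 48/48 = 125.5.
        z = (W - E[W]) / sqrt(Var[W]) = (29 - 33) / 11.2027 = -0.3571.
        Two-sided p = 2*Phi(z) = 0.721049.
Step 6: alpha = 0.05. fail to reject H0.

W+ = 29, W- = 37, W = min = 29, p = 0.721049, fail to reject H0.


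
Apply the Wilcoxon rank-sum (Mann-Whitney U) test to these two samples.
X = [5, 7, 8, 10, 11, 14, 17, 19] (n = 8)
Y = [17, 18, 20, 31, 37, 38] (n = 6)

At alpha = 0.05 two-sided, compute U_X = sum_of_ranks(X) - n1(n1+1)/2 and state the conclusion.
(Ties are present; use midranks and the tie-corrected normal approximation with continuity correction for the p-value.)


Step 1: Combine and sort all 14 observations; assign midranks.
sorted (value, group): (5,X), (7,X), (8,X), (10,X), (11,X), (14,X), (17,X), (17,Y), (18,Y), (19,X), (20,Y), (31,Y), (37,Y), (38,Y)
ranks: 5->1, 7->2, 8->3, 10->4, 11->5, 14->6, 17->7.5, 17->7.5, 18->9, 19->10, 20->11, 31->12, 37->13, 38->14
Step 2: Rank sum for X: R1 = 1 + 2 + 3 + 4 + 5 + 6 + 7.5 + 10 = 38.5.
Step 3: U_X = R1 - n1(n1+1)/2 = 38.5 - 8*9/2 = 38.5 - 36 = 2.5.
       U_Y = n1*n2 - U_X = 48 - 2.5 = 45.5.
Step 4: Ties are present, so use the tie-corrected normal approximation (with continuity correction) for the p-value.
Step 5: p-value = 0.006646; compare to alpha = 0.05. reject H0.

U_X = 2.5, p = 0.006646, reject H0 at alpha = 0.05.


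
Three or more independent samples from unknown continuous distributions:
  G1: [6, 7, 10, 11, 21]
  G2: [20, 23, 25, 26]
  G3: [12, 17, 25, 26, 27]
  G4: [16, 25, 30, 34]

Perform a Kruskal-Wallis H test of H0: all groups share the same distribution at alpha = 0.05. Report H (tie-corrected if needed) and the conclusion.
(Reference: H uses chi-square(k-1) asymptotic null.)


Step 1: Combine all N = 18 observations and assign midranks.
sorted (value, group, rank): (6,G1,1), (7,G1,2), (10,G1,3), (11,G1,4), (12,G3,5), (16,G4,6), (17,G3,7), (20,G2,8), (21,G1,9), (23,G2,10), (25,G2,12), (25,G3,12), (25,G4,12), (26,G2,14.5), (26,G3,14.5), (27,G3,16), (30,G4,17), (34,G4,18)
Step 2: Sum ranks within each group.
R_1 = 19 (n_1 = 5)
R_2 = 44.5 (n_2 = 4)
R_3 = 54.5 (n_3 = 5)
R_4 = 53 (n_4 = 4)
Step 3: H = 12/(N(N+1)) * sum(R_i^2/n_i) - 3(N+1)
     = 12/(18*19) * (19^2/5 + 44.5^2/4 + 54.5^2/5 + 53^2/4) - 3*19
     = 0.035088 * 1863.56 - 57
     = 8.388158.
Step 4: Ties present; correction factor C = 1 - 30/(18^3 - 18) = 0.994840. Corrected H = 8.388158 / 0.994840 = 8.431665.
Step 5: Under H0, H ~ chi^2(3); p-value = 0.037884.
Step 6: alpha = 0.05. reject H0.

H = 8.4317, df = 3, p = 0.037884, reject H0.


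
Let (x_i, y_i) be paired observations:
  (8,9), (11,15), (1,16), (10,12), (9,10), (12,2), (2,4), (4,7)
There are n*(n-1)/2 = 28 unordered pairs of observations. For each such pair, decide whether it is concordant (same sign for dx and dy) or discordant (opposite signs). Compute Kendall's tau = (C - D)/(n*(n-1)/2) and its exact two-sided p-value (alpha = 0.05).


Step 1: Enumerate the 28 unordered pairs (i,j) with i<j and classify each by sign(x_j-x_i) * sign(y_j-y_i).
  (1,2):dx=+3,dy=+6->C; (1,3):dx=-7,dy=+7->D; (1,4):dx=+2,dy=+3->C; (1,5):dx=+1,dy=+1->C
  (1,6):dx=+4,dy=-7->D; (1,7):dx=-6,dy=-5->C; (1,8):dx=-4,dy=-2->C; (2,3):dx=-10,dy=+1->D
  (2,4):dx=-1,dy=-3->C; (2,5):dx=-2,dy=-5->C; (2,6):dx=+1,dy=-13->D; (2,7):dx=-9,dy=-11->C
  (2,8):dx=-7,dy=-8->C; (3,4):dx=+9,dy=-4->D; (3,5):dx=+8,dy=-6->D; (3,6):dx=+11,dy=-14->D
  (3,7):dx=+1,dy=-12->D; (3,8):dx=+3,dy=-9->D; (4,5):dx=-1,dy=-2->C; (4,6):dx=+2,dy=-10->D
  (4,7):dx=-8,dy=-8->C; (4,8):dx=-6,dy=-5->C; (5,6):dx=+3,dy=-8->D; (5,7):dx=-7,dy=-6->C
  (5,8):dx=-5,dy=-3->C; (6,7):dx=-10,dy=+2->D; (6,8):dx=-8,dy=+5->D; (7,8):dx=+2,dy=+3->C
Step 2: C = 15, D = 13, total pairs = 28.
Step 3: tau = (C - D)/(n(n-1)/2) = (15 - 13)/28 = 0.071429.
Step 4: Exact two-sided p-value (enumerate n! = 40320 permutations of y under H0): p = 0.904861.
Step 5: alpha = 0.05. fail to reject H0.

tau_b = 0.0714 (C=15, D=13), p = 0.904861, fail to reject H0.


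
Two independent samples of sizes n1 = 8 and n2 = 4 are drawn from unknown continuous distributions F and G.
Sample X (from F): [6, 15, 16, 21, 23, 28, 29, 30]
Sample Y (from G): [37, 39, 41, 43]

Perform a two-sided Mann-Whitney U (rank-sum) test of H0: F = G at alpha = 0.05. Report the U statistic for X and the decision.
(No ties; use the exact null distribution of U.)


Step 1: Combine and sort all 12 observations; assign midranks.
sorted (value, group): (6,X), (15,X), (16,X), (21,X), (23,X), (28,X), (29,X), (30,X), (37,Y), (39,Y), (41,Y), (43,Y)
ranks: 6->1, 15->2, 16->3, 21->4, 23->5, 28->6, 29->7, 30->8, 37->9, 39->10, 41->11, 43->12
Step 2: Rank sum for X: R1 = 1 + 2 + 3 + 4 + 5 + 6 + 7 + 8 = 36.
Step 3: U_X = R1 - n1(n1+1)/2 = 36 - 8*9/2 = 36 - 36 = 0.
       U_Y = n1*n2 - U_X = 32 - 0 = 32.
Step 4: No ties, so the exact null distribution of U (based on enumerating the C(12,8) = 495 equally likely rank assignments) gives the two-sided p-value.
Step 5: p-value = 0.004040; compare to alpha = 0.05. reject H0.

U_X = 0, p = 0.004040, reject H0 at alpha = 0.05.


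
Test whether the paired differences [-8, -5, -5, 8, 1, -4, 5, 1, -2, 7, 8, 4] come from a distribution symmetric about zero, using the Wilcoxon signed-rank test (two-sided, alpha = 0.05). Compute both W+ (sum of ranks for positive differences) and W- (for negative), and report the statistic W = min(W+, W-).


Step 1: Drop any zero differences (none here) and take |d_i|.
|d| = [8, 5, 5, 8, 1, 4, 5, 1, 2, 7, 8, 4]
Step 2: Midrank |d_i| (ties get averaged ranks).
ranks: |8|->11, |5|->7, |5|->7, |8|->11, |1|->1.5, |4|->4.5, |5|->7, |1|->1.5, |2|->3, |7|->9, |8|->11, |4|->4.5
Step 3: Attach original signs; sum ranks with positive sign and with negative sign.
W+ = 11 + 1.5 + 7 + 1.5 + 9 + 11 + 4.5 = 45.5
W- = 11 + 7 + 7 + 4.5 + 3 = 32.5
(Check: W+ + W- = 78 should equal n(n+1)/2 = 78.)
Step 4: Test statistic W = min(W+, W-) = 32.5.
Step 5: Ties in |d|, so use the tie-corrected normal approximation.
        E[W] = n(n+1)/4 = 12*13/4 = 39.
        Tie groups: |d|=1 (t=2), |d|=4 (t=2), |d|=5 (t=3), |d|=8 (t=3); sum(t^3 - t) = 60.
        Var[W] = n(n+1)(2n+1)/24 - sum(t^3-t)/48 = 3900/24 - 60/48 = 161.25.
        z = (W - E[W]) / sqrt(Var[W]) = (32.5 - 39) / 12.6984 = -0.5119.
        Two-sided p = 2*Phi(z) = 0.608739.
Step 6: alpha = 0.05. fail to reject H0.

W+ = 45.5, W- = 32.5, W = min = 32.5, p = 0.608739, fail to reject H0.


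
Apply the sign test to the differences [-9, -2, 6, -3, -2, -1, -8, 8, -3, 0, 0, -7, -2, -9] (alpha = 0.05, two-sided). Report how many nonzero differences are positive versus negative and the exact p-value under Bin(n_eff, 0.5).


Step 1: Discard zero differences. Original n = 14; n_eff = number of nonzero differences = 12.
Nonzero differences (with sign): -9, -2, +6, -3, -2, -1, -8, +8, -3, -7, -2, -9
Step 2: Count signs: positive = 2, negative = 10.
Step 3: Under H0: P(positive) = 0.5, so the number of positives S ~ Bin(12, 0.5).
Step 4: Two-sided exact p-value = sum of Bin(12,0.5) probabilities at or below the observed probability = 0.038574.
Step 5: alpha = 0.05. reject H0.

n_eff = 12, pos = 2, neg = 10, p = 0.038574, reject H0.


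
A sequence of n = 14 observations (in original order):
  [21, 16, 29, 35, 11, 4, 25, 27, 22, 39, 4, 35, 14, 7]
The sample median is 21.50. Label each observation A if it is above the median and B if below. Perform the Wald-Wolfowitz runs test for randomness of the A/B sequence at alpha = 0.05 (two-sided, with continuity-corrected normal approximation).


Step 1: Compute median = 21.50; label A = above, B = below.
Labels in order: BBAABBAAAABABB  (n_A = 7, n_B = 7)
Step 2: Count runs R = 7.
Step 3: Under H0 (random ordering), E[R] = 2*n_A*n_B/(n_A+n_B) + 1 = 2*7*7/14 + 1 = 8.0000.
        Var[R] = 2*n_A*n_B*(2*n_A*n_B - n_A - n_B) / ((n_A+n_B)^2 * (n_A+n_B-1)) = 8232/2548 = 3.2308.
        SD[R] = 1.7974.
Step 4: Continuity-corrected z = (R + 0.5 - E[R]) / SD[R] = (7 + 0.5 - 8.0000) / 1.7974 = -0.2782.
Step 5: Two-sided p-value via normal approximation = 2*(1 - Phi(|z|)) = 0.780879.
Step 6: alpha = 0.05. fail to reject H0.

R = 7, z = -0.2782, p = 0.780879, fail to reject H0.


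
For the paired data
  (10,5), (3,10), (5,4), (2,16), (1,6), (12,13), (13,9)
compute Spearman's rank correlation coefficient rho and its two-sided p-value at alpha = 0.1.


Step 1: Rank x and y separately (midranks; no ties here).
rank(x): 10->5, 3->3, 5->4, 2->2, 1->1, 12->6, 13->7
rank(y): 5->2, 10->5, 4->1, 16->7, 6->3, 13->6, 9->4
Step 2: d_i = R_x(i) - R_y(i); compute d_i^2.
  (5-2)^2=9, (3-5)^2=4, (4-1)^2=9, (2-7)^2=25, (1-3)^2=4, (6-6)^2=0, (7-4)^2=9
sum(d^2) = 60.
Step 3: rho = 1 - 6*60 / (7*(7^2 - 1)) = 1 - 360/336 = -0.071429.
Step 4: Under H0, t = rho * sqrt((n-2)/(1-rho^2)) = -0.1601 ~ t(5).
Step 5: Two-sided p-value from the t-distribution with 5 df = 0.879048.
Step 6: alpha = 0.1. fail to reject H0.

rho = -0.0714, p = 0.879048, fail to reject H0 at alpha = 0.1.


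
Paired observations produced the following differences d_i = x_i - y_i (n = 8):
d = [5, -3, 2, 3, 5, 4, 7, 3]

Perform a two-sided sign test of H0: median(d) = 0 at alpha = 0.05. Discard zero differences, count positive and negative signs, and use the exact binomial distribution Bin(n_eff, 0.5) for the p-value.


Step 1: Discard zero differences. Original n = 8; n_eff = number of nonzero differences = 8.
Nonzero differences (with sign): +5, -3, +2, +3, +5, +4, +7, +3
Step 2: Count signs: positive = 7, negative = 1.
Step 3: Under H0: P(positive) = 0.5, so the number of positives S ~ Bin(8, 0.5).
Step 4: Two-sided exact p-value = sum of Bin(8,0.5) probabilities at or below the observed probability = 0.070312.
Step 5: alpha = 0.05. fail to reject H0.

n_eff = 8, pos = 7, neg = 1, p = 0.070312, fail to reject H0.


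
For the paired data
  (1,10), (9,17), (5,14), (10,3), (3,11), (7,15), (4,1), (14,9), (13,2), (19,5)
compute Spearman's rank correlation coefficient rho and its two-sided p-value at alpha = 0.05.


Step 1: Rank x and y separately (midranks; no ties here).
rank(x): 1->1, 9->6, 5->4, 10->7, 3->2, 7->5, 4->3, 14->9, 13->8, 19->10
rank(y): 10->6, 17->10, 14->8, 3->3, 11->7, 15->9, 1->1, 9->5, 2->2, 5->4
Step 2: d_i = R_x(i) - R_y(i); compute d_i^2.
  (1-6)^2=25, (6-10)^2=16, (4-8)^2=16, (7-3)^2=16, (2-7)^2=25, (5-9)^2=16, (3-1)^2=4, (9-5)^2=16, (8-2)^2=36, (10-4)^2=36
sum(d^2) = 206.
Step 3: rho = 1 - 6*206 / (10*(10^2 - 1)) = 1 - 1236/990 = -0.248485.
Step 4: Under H0, t = rho * sqrt((n-2)/(1-rho^2)) = -0.7256 ~ t(8).
Step 5: Two-sided p-value from the t-distribution with 8 df = 0.488776.
Step 6: alpha = 0.05. fail to reject H0.

rho = -0.2485, p = 0.488776, fail to reject H0 at alpha = 0.05.


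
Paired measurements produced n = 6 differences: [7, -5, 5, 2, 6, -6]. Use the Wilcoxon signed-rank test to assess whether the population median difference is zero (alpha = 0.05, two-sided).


Step 1: Drop any zero differences (none here) and take |d_i|.
|d| = [7, 5, 5, 2, 6, 6]
Step 2: Midrank |d_i| (ties get averaged ranks).
ranks: |7|->6, |5|->2.5, |5|->2.5, |2|->1, |6|->4.5, |6|->4.5
Step 3: Attach original signs; sum ranks with positive sign and with negative sign.
W+ = 6 + 2.5 + 1 + 4.5 = 14
W- = 2.5 + 4.5 = 7
(Check: W+ + W- = 21 should equal n(n+1)/2 = 21.)
Step 4: Test statistic W = min(W+, W-) = 7.
Step 5: Ties in |d|, so use the tie-corrected normal approximation.
        E[W] = n(n+1)/4 = 6*7/4 = 10.5.
        Tie groups: |d|=5 (t=2), |d|=6 (t=2); sum(t^3 - t) = 12.
        Var[W] = n(n+1)(2n+1)/24 - sum(t^3-t)/48 = 546/24 - 12/48 = 22.5.
        z = (W - E[W]) / sqrt(Var[W]) = (7 - 10.5) / 4.7434 = -0.7379.
        Two-sided p = 2*Phi(z) = 0.460597.
Step 6: alpha = 0.05. fail to reject H0.

W+ = 14, W- = 7, W = min = 7, p = 0.460597, fail to reject H0.


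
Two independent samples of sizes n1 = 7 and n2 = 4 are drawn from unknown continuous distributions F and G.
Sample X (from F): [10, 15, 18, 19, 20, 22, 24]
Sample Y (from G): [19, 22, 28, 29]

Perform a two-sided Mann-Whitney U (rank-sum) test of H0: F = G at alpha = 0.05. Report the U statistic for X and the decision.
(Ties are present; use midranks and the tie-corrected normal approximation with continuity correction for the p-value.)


Step 1: Combine and sort all 11 observations; assign midranks.
sorted (value, group): (10,X), (15,X), (18,X), (19,X), (19,Y), (20,X), (22,X), (22,Y), (24,X), (28,Y), (29,Y)
ranks: 10->1, 15->2, 18->3, 19->4.5, 19->4.5, 20->6, 22->7.5, 22->7.5, 24->9, 28->10, 29->11
Step 2: Rank sum for X: R1 = 1 + 2 + 3 + 4.5 + 6 + 7.5 + 9 = 33.
Step 3: U_X = R1 - n1(n1+1)/2 = 33 - 7*8/2 = 33 - 28 = 5.
       U_Y = n1*n2 - U_X = 28 - 5 = 23.
Step 4: Ties are present, so use the tie-corrected normal approximation (with continuity correction) for the p-value.
Step 5: p-value = 0.106592; compare to alpha = 0.05. fail to reject H0.

U_X = 5, p = 0.106592, fail to reject H0 at alpha = 0.05.


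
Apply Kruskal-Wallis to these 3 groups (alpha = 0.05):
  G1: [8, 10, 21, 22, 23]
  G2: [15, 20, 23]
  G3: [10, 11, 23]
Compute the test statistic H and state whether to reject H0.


Step 1: Combine all N = 11 observations and assign midranks.
sorted (value, group, rank): (8,G1,1), (10,G1,2.5), (10,G3,2.5), (11,G3,4), (15,G2,5), (20,G2,6), (21,G1,7), (22,G1,8), (23,G1,10), (23,G2,10), (23,G3,10)
Step 2: Sum ranks within each group.
R_1 = 28.5 (n_1 = 5)
R_2 = 21 (n_2 = 3)
R_3 = 16.5 (n_3 = 3)
Step 3: H = 12/(N(N+1)) * sum(R_i^2/n_i) - 3(N+1)
     = 12/(11*12) * (28.5^2/5 + 21^2/3 + 16.5^2/3) - 3*12
     = 0.090909 * 400.2 - 36
     = 0.381818.
Step 4: Ties present; correction factor C = 1 - 30/(11^3 - 11) = 0.977273. Corrected H = 0.381818 / 0.977273 = 0.390698.
Step 5: Under H0, H ~ chi^2(2); p-value = 0.822548.
Step 6: alpha = 0.05. fail to reject H0.

H = 0.3907, df = 2, p = 0.822548, fail to reject H0.


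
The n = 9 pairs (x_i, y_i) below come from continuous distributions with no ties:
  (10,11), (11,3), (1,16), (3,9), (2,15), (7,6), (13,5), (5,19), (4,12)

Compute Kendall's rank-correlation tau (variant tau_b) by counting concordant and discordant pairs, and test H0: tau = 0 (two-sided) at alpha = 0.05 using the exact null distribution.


Step 1: Enumerate the 36 unordered pairs (i,j) with i<j and classify each by sign(x_j-x_i) * sign(y_j-y_i).
  (1,2):dx=+1,dy=-8->D; (1,3):dx=-9,dy=+5->D; (1,4):dx=-7,dy=-2->C; (1,5):dx=-8,dy=+4->D
  (1,6):dx=-3,dy=-5->C; (1,7):dx=+3,dy=-6->D; (1,8):dx=-5,dy=+8->D; (1,9):dx=-6,dy=+1->D
  (2,3):dx=-10,dy=+13->D; (2,4):dx=-8,dy=+6->D; (2,5):dx=-9,dy=+12->D; (2,6):dx=-4,dy=+3->D
  (2,7):dx=+2,dy=+2->C; (2,8):dx=-6,dy=+16->D; (2,9):dx=-7,dy=+9->D; (3,4):dx=+2,dy=-7->D
  (3,5):dx=+1,dy=-1->D; (3,6):dx=+6,dy=-10->D; (3,7):dx=+12,dy=-11->D; (3,8):dx=+4,dy=+3->C
  (3,9):dx=+3,dy=-4->D; (4,5):dx=-1,dy=+6->D; (4,6):dx=+4,dy=-3->D; (4,7):dx=+10,dy=-4->D
  (4,8):dx=+2,dy=+10->C; (4,9):dx=+1,dy=+3->C; (5,6):dx=+5,dy=-9->D; (5,7):dx=+11,dy=-10->D
  (5,8):dx=+3,dy=+4->C; (5,9):dx=+2,dy=-3->D; (6,7):dx=+6,dy=-1->D; (6,8):dx=-2,dy=+13->D
  (6,9):dx=-3,dy=+6->D; (7,8):dx=-8,dy=+14->D; (7,9):dx=-9,dy=+7->D; (8,9):dx=-1,dy=-7->C
Step 2: C = 8, D = 28, total pairs = 36.
Step 3: tau = (C - D)/(n(n-1)/2) = (8 - 28)/36 = -0.555556.
Step 4: Exact two-sided p-value (enumerate n! = 362880 permutations of y under H0): p = 0.044615.
Step 5: alpha = 0.05. reject H0.

tau_b = -0.5556 (C=8, D=28), p = 0.044615, reject H0.


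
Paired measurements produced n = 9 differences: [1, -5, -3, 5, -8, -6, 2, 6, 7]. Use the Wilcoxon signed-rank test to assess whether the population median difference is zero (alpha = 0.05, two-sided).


Step 1: Drop any zero differences (none here) and take |d_i|.
|d| = [1, 5, 3, 5, 8, 6, 2, 6, 7]
Step 2: Midrank |d_i| (ties get averaged ranks).
ranks: |1|->1, |5|->4.5, |3|->3, |5|->4.5, |8|->9, |6|->6.5, |2|->2, |6|->6.5, |7|->8
Step 3: Attach original signs; sum ranks with positive sign and with negative sign.
W+ = 1 + 4.5 + 2 + 6.5 + 8 = 22
W- = 4.5 + 3 + 9 + 6.5 = 23
(Check: W+ + W- = 45 should equal n(n+1)/2 = 45.)
Step 4: Test statistic W = min(W+, W-) = 22.
Step 5: Ties in |d|, so use the tie-corrected normal approximation.
        E[W] = n(n+1)/4 = 9*10/4 = 22.5.
        Tie groups: |d|=5 (t=2), |d|=6 (t=2); sum(t^3 - t) = 12.
        Var[W] = n(n+1)(2n+1)/24 - sum(t^3-t)/48 = 1710/24 - 12/48 = 71.
        z = (W - E[W]) / sqrt(Var[W]) = (22 - 22.5) / 8.4261 = -0.0593.
        Two-sided p = 2*Phi(z) = 0.952682.
Step 6: alpha = 0.05. fail to reject H0.

W+ = 22, W- = 23, W = min = 22, p = 0.952682, fail to reject H0.


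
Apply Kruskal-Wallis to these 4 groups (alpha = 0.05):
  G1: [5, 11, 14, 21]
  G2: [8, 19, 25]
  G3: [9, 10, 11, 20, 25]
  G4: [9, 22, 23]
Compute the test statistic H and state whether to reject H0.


Step 1: Combine all N = 15 observations and assign midranks.
sorted (value, group, rank): (5,G1,1), (8,G2,2), (9,G3,3.5), (9,G4,3.5), (10,G3,5), (11,G1,6.5), (11,G3,6.5), (14,G1,8), (19,G2,9), (20,G3,10), (21,G1,11), (22,G4,12), (23,G4,13), (25,G2,14.5), (25,G3,14.5)
Step 2: Sum ranks within each group.
R_1 = 26.5 (n_1 = 4)
R_2 = 25.5 (n_2 = 3)
R_3 = 39.5 (n_3 = 5)
R_4 = 28.5 (n_4 = 3)
Step 3: H = 12/(N(N+1)) * sum(R_i^2/n_i) - 3(N+1)
     = 12/(15*16) * (26.5^2/4 + 25.5^2/3 + 39.5^2/5 + 28.5^2/3) - 3*16
     = 0.050000 * 975.112 - 48
     = 0.755625.
Step 4: Ties present; correction factor C = 1 - 18/(15^3 - 15) = 0.994643. Corrected H = 0.755625 / 0.994643 = 0.759695.
Step 5: Under H0, H ~ chi^2(3); p-value = 0.859081.
Step 6: alpha = 0.05. fail to reject H0.

H = 0.7597, df = 3, p = 0.859081, fail to reject H0.


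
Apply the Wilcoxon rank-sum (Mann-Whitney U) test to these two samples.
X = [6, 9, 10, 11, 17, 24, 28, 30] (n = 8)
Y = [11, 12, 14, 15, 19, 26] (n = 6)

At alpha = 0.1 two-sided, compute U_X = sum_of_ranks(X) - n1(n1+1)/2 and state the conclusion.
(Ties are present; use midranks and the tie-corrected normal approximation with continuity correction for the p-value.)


Step 1: Combine and sort all 14 observations; assign midranks.
sorted (value, group): (6,X), (9,X), (10,X), (11,X), (11,Y), (12,Y), (14,Y), (15,Y), (17,X), (19,Y), (24,X), (26,Y), (28,X), (30,X)
ranks: 6->1, 9->2, 10->3, 11->4.5, 11->4.5, 12->6, 14->7, 15->8, 17->9, 19->10, 24->11, 26->12, 28->13, 30->14
Step 2: Rank sum for X: R1 = 1 + 2 + 3 + 4.5 + 9 + 11 + 13 + 14 = 57.5.
Step 3: U_X = R1 - n1(n1+1)/2 = 57.5 - 8*9/2 = 57.5 - 36 = 21.5.
       U_Y = n1*n2 - U_X = 48 - 21.5 = 26.5.
Step 4: Ties are present, so use the tie-corrected normal approximation (with continuity correction) for the p-value.
Step 5: p-value = 0.796034; compare to alpha = 0.1. fail to reject H0.

U_X = 21.5, p = 0.796034, fail to reject H0 at alpha = 0.1.


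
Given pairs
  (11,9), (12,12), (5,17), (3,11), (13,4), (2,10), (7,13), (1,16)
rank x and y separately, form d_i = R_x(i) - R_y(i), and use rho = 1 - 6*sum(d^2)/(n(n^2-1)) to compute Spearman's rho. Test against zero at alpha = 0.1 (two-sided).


Step 1: Rank x and y separately (midranks; no ties here).
rank(x): 11->6, 12->7, 5->4, 3->3, 13->8, 2->2, 7->5, 1->1
rank(y): 9->2, 12->5, 17->8, 11->4, 4->1, 10->3, 13->6, 16->7
Step 2: d_i = R_x(i) - R_y(i); compute d_i^2.
  (6-2)^2=16, (7-5)^2=4, (4-8)^2=16, (3-4)^2=1, (8-1)^2=49, (2-3)^2=1, (5-6)^2=1, (1-7)^2=36
sum(d^2) = 124.
Step 3: rho = 1 - 6*124 / (8*(8^2 - 1)) = 1 - 744/504 = -0.476190.
Step 4: Under H0, t = rho * sqrt((n-2)/(1-rho^2)) = -1.3265 ~ t(6).
Step 5: Two-sided p-value from the t-distribution with 6 df = 0.232936.
Step 6: alpha = 0.1. fail to reject H0.

rho = -0.4762, p = 0.232936, fail to reject H0 at alpha = 0.1.


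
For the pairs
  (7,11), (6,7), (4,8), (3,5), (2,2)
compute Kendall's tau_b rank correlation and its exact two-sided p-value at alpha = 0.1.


Step 1: Enumerate the 10 unordered pairs (i,j) with i<j and classify each by sign(x_j-x_i) * sign(y_j-y_i).
  (1,2):dx=-1,dy=-4->C; (1,3):dx=-3,dy=-3->C; (1,4):dx=-4,dy=-6->C; (1,5):dx=-5,dy=-9->C
  (2,3):dx=-2,dy=+1->D; (2,4):dx=-3,dy=-2->C; (2,5):dx=-4,dy=-5->C; (3,4):dx=-1,dy=-3->C
  (3,5):dx=-2,dy=-6->C; (4,5):dx=-1,dy=-3->C
Step 2: C = 9, D = 1, total pairs = 10.
Step 3: tau = (C - D)/(n(n-1)/2) = (9 - 1)/10 = 0.800000.
Step 4: Exact two-sided p-value (enumerate n! = 120 permutations of y under H0): p = 0.083333.
Step 5: alpha = 0.1. reject H0.

tau_b = 0.8000 (C=9, D=1), p = 0.083333, reject H0.


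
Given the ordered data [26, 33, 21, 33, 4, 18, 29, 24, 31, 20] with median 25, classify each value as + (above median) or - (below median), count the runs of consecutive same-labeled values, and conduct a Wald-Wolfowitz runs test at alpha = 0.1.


Step 1: Compute median = 25; label A = above, B = below.
Labels in order: AABABBABAB  (n_A = 5, n_B = 5)
Step 2: Count runs R = 8.
Step 3: Under H0 (random ordering), E[R] = 2*n_A*n_B/(n_A+n_B) + 1 = 2*5*5/10 + 1 = 6.0000.
        Var[R] = 2*n_A*n_B*(2*n_A*n_B - n_A - n_B) / ((n_A+n_B)^2 * (n_A+n_B-1)) = 2000/900 = 2.2222.
        SD[R] = 1.4907.
Step 4: Continuity-corrected z = (R - 0.5 - E[R]) / SD[R] = (8 - 0.5 - 6.0000) / 1.4907 = 1.0062.
Step 5: Two-sided p-value via normal approximation = 2*(1 - Phi(|z|)) = 0.314305.
Step 6: alpha = 0.1. fail to reject H0.

R = 8, z = 1.0062, p = 0.314305, fail to reject H0.
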